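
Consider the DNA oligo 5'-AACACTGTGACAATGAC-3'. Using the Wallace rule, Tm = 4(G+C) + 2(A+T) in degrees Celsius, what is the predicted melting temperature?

48°C

Scanning the sequence gives A=7, T=3, C=4, G=3.
AT pairs contribute 10, GC pairs contribute 7.
Tm = 4·7 + 2·10 = 28 + 20 = 48°C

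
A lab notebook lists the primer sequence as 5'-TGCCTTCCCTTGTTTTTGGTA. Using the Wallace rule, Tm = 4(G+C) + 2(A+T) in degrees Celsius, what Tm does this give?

Counting bases: C=5, G=4, T=11, A=1
So N_AT = 12 and N_GC = 9.
Tm = 2(12) + 4(9) = 24 + 36 = 60°C

60°C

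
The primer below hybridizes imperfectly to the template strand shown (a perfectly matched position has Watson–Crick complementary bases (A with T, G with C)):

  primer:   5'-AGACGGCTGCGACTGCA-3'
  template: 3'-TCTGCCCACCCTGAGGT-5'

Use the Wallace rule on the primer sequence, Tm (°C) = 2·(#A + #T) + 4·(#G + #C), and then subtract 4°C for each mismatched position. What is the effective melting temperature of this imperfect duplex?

44°C

Primer base counts: A=4, T=2, G=6, C=5 → A+T=6, G+C=11
Perfect-match Tm = 2(6) + 4(11) = 12 + 44 = 56°C
Mismatches (positions where the bases are not complementary): 3 (at positions 7, 10, 15)
Effective Tm = 56 − 3×4 = 56 − 12 = 44°C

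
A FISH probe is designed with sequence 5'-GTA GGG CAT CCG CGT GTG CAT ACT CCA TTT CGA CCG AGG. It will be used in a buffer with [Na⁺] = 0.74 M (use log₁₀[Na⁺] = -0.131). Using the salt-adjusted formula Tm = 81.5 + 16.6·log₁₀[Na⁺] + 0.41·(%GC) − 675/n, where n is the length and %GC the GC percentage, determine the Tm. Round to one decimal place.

86.2°C

Length n = 39. Base counts: C=11, T=9, A=7, G=12
G+C = 23, so %GC = 23/39 × 100 = 58.974%
Salt term: 16.6 × (-0.131) = -2.175
GC term: 0.41 × 58.974 = 24.179; length term: −675/39 = −17.308
Tm = 81.5 + (-2.175) + 24.179 − 17.308 = 86.196 → 86.2°C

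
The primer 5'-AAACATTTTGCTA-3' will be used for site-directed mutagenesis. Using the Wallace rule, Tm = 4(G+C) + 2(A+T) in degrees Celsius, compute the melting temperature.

32°C

Counting bases: T=5, C=2, A=5, G=1
AT pairs contribute 10, GC pairs contribute 3.
Tm = 2×10 + 4×3 = 32°C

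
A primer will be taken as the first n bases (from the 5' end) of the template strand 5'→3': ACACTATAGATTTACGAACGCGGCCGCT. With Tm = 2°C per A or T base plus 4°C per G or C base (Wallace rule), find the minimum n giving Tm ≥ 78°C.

n = 26

First 25 bases: ACACTATAGATTTACGAACGCGGCC → Tm = 74°C (< 78°C)
First 26 bases: ACACTATAGATTTACGAACGCGGCCG → Tm = 78°C (≥ 78°C)
Since every base adds ≥2°C, Tm only increases with n, so the threshold is first crossed at n = 26.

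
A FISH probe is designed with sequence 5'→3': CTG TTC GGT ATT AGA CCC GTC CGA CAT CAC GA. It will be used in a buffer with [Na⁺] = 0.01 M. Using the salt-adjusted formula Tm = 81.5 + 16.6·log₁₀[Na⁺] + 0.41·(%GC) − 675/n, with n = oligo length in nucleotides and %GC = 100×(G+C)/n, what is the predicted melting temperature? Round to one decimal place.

49.0°C

Length n = 32. T=8, A=7, G=7, C=10
G+C = 17, so %GC = 17/32 × 100 = 53.125%
Salt term: 16.6 × (-2) = -33.2
GC term: 0.41 × 53.125 = 21.781; length term: −675/32 = −21.094
Tm = 81.5 + (-33.2) + 21.781 − 21.094 = 48.987 → 49.0°C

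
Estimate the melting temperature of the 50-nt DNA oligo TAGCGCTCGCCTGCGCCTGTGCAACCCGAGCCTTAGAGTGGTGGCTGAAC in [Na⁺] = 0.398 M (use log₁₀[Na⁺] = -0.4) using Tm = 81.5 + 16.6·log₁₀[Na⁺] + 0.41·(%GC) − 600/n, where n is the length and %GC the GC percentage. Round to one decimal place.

Length n = 50. Counting bases: T=10, C=16, A=8, G=16
G+C = 32, so %GC = 32/50 × 100 = 64%
Salt term: 16.6 × (-0.4) = -6.64
GC term: 0.41 × 64 = 26.24; length term: −600/50 = −12
Tm = 81.5 + (-6.64) + 26.24 − 12 = 89.1 → 89.1°C

89.1°C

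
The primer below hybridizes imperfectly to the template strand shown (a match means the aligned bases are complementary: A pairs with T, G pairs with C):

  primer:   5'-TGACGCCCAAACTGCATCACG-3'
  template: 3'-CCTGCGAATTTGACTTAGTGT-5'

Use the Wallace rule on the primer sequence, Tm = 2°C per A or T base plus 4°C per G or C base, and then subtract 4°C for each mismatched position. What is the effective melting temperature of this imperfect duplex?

Primer base counts: A=6, T=3, G=4, C=8 → A+T=9, G+C=12
Perfect-match Tm = 2(9) + 4(12) = 18 + 48 = 66°C
Mismatches (positions where the bases are not complementary): 5 (at positions 1, 7, 8, 15, 21)
Effective Tm = 66 − 5×4 = 66 − 20 = 46°C

46°C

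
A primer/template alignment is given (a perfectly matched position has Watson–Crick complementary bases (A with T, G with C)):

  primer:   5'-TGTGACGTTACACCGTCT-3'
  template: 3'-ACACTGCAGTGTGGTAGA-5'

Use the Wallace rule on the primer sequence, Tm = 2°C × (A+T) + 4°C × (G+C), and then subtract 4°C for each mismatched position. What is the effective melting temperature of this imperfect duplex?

46°C

Primer base counts: A=3, T=6, G=4, C=5 → A+T=9, G+C=9
Perfect-match Tm = 2(9) + 4(9) = 18 + 36 = 54°C
Mismatches (positions where the bases are not complementary): 2 (at positions 9, 15)
Effective Tm = 54 − 2×4 = 54 − 8 = 46°C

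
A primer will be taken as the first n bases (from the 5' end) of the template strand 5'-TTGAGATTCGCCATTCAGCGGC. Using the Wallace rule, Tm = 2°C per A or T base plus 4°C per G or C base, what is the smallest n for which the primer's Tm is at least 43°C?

n = 16

First 15 bases: TTGAGATTCGCCATT → Tm = 42°C (< 43°C)
First 16 bases: TTGAGATTCGCCATTC → Tm = 46°C (≥ 43°C)
Since every base adds ≥2°C, Tm only increases with n, so the threshold is first crossed at n = 16.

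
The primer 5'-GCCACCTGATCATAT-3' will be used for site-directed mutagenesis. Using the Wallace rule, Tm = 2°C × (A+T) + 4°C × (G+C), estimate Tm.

44°C

C=5, T=4, A=4, G=2
A+T = 8, G+C = 7
Tm = 2(8) + 4(7) = 16 + 28 = 44°C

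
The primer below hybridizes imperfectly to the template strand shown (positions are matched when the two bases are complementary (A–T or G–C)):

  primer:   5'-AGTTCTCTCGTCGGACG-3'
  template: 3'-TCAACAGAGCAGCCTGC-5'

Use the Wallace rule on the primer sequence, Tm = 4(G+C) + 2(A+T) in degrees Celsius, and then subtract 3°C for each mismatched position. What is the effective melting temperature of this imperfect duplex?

Primer base counts: A=2, T=5, G=5, C=5 → A+T=7, G+C=10
Perfect-match Tm = 2(7) + 4(10) = 14 + 40 = 54°C
Mismatches (positions where the bases are not complementary): 1 (at position 5)
Effective Tm = 54 − 1×3 = 54 − 3 = 51°C

51°C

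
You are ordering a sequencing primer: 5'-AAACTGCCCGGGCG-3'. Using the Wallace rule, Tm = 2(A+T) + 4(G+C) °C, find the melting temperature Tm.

Base counts: A=3, G=5, T=1, C=5
AT pairs contribute 4, GC pairs contribute 10.
Tm = 2×4 + 4×10 = 48°C

48°C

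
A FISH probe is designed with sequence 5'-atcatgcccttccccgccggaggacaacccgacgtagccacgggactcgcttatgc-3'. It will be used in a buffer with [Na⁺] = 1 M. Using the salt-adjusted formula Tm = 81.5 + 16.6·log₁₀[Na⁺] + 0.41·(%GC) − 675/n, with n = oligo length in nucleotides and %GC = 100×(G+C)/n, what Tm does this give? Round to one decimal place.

95.8°C

Length n = 56. Base counts: C=22, T=9, A=11, G=14
G+C = 36, so %GC = 36/56 × 100 = 64.286%
Salt term: 16.6 × (0) = 0
GC term: 0.41 × 64.286 = 26.357; length term: −675/56 = −12.054
Tm = 81.5 + (0) + 26.357 − 12.054 = 95.803 → 95.8°C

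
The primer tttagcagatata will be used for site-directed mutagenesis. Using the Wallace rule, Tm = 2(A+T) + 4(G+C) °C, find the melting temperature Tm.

32°C

Scanning the sequence gives C=1, G=2, A=5, T=5.
So N_AT = 10 and N_GC = 3.
Tm = 2×10 + 4×3 = 32°C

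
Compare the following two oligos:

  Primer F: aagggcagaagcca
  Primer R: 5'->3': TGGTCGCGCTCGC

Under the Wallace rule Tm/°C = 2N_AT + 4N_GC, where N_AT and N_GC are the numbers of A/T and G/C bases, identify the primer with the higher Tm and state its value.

Primer R, 46°C

Primer F: A+T=6, G+C=8 → Tm = 2(6)+4(8) = 44°C
Primer R: A+T=3, G+C=10 → Tm = 2(3)+4(10) = 46°C
44°C vs 46°C → primer R is higher.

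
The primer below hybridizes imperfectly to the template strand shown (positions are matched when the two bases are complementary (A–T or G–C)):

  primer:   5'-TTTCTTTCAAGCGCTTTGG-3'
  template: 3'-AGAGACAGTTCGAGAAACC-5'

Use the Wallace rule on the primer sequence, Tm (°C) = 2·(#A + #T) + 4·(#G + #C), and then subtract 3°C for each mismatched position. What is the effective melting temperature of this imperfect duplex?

45°C

Primer base counts: A=2, T=9, G=4, C=4 → A+T=11, G+C=8
Perfect-match Tm = 2(11) + 4(8) = 22 + 32 = 54°C
Mismatches (positions where the bases are not complementary): 3 (at positions 2, 6, 13)
Effective Tm = 54 − 3×3 = 54 − 9 = 45°C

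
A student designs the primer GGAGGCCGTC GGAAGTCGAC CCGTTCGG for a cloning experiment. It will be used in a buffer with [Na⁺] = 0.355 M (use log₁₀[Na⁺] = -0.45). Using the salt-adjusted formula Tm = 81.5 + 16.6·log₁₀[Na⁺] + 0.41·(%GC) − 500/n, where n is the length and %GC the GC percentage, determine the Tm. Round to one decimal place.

Length n = 28. Scanning the sequence gives T=4, G=12, C=8, A=4.
G+C = 20, so %GC = 20/28 × 100 = 71.429%
Salt term: 16.6 × (-0.45) = -7.47
GC term: 0.41 × 71.429 = 29.286; length term: −500/28 = −17.857
Tm = 81.5 + (-7.47) + 29.286 − 17.857 = 85.459 → 85.5°C

85.5°C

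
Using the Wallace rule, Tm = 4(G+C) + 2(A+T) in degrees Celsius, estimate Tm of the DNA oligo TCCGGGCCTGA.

38°C

C=4, T=2, A=1, G=4
A+T = 3, G+C = 8
Tm = 2(3) + 4(8) = 6 + 32 = 38°C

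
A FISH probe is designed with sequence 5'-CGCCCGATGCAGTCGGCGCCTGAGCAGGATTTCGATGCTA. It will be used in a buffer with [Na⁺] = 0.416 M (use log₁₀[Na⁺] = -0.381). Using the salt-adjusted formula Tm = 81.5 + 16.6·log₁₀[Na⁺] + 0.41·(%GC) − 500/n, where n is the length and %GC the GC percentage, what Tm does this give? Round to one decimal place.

88.3°C

Length n = 40. C=12, T=8, G=13, A=7
G+C = 25, so %GC = 25/40 × 100 = 62.5%
Salt term: 16.6 × (-0.381) = -6.325
GC term: 0.41 × 62.5 = 25.625; length term: −500/40 = −12.5
Tm = 81.5 + (-6.325) + 25.625 − 12.5 = 88.3 → 88.3°C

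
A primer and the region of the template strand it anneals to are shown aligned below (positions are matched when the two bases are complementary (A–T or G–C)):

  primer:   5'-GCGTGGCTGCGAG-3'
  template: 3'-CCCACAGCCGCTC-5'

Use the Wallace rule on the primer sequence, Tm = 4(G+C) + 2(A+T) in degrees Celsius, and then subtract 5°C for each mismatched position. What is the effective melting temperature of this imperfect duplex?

31°C

Primer base counts: A=1, T=2, G=7, C=3 → A+T=3, G+C=10
Perfect-match Tm = 2(3) + 4(10) = 6 + 40 = 46°C
Mismatches (positions where the bases are not complementary): 3 (at positions 2, 6, 8)
Effective Tm = 46 − 3×5 = 46 − 15 = 31°C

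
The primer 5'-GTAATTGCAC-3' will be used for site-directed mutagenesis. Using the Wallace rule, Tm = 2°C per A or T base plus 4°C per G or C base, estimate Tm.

28°C

Scanning the sequence gives C=2, T=3, G=2, A=3.
AT pairs contribute 6, GC pairs contribute 4.
Tm = 2×6 + 4×4 = 28°C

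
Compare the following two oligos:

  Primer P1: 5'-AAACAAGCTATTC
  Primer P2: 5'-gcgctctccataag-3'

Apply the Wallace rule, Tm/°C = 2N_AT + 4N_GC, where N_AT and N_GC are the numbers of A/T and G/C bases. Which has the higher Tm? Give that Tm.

Primer P1: A+T=9, G+C=4 → Tm = 2(9)+4(4) = 34°C
Primer P2: A+T=6, G+C=8 → Tm = 2(6)+4(8) = 44°C
34°C vs 44°C → primer P2 is higher.

Primer P2, 44°C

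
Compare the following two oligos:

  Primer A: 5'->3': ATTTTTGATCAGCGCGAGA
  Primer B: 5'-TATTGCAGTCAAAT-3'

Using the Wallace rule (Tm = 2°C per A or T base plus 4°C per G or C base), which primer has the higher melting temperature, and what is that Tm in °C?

Primer A, 54°C

Primer A: A+T=11, G+C=8 → Tm = 2(11)+4(8) = 54°C
Primer B: A+T=10, G+C=4 → Tm = 2(10)+4(4) = 36°C
54°C vs 36°C → primer A is higher.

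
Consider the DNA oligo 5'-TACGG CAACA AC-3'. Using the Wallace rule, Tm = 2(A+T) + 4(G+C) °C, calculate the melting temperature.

Base counts: T=1, G=2, C=4, A=5
A+T = 6, G+C = 6
Tm = 4·6 + 2·6 = 24 + 12 = 36°C

36°C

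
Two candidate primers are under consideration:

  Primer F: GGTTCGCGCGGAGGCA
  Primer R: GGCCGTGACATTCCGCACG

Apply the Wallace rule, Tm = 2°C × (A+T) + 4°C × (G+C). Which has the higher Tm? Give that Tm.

Primer R, 64°C

Primer F: A+T=4, G+C=12 → Tm = 2(4)+4(12) = 56°C
Primer R: A+T=6, G+C=13 → Tm = 2(6)+4(13) = 64°C
56°C vs 64°C → primer R is higher.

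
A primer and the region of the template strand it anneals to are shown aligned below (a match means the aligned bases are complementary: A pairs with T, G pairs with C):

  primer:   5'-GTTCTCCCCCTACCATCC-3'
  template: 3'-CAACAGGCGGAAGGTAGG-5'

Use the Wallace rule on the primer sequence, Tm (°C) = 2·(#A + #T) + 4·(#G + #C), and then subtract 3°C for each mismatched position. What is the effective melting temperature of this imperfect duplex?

Primer base counts: A=2, T=5, G=1, C=10 → A+T=7, G+C=11
Perfect-match Tm = 2(7) + 4(11) = 14 + 44 = 58°C
Mismatches (positions where the bases are not complementary): 3 (at positions 4, 8, 12)
Effective Tm = 58 − 3×3 = 58 − 9 = 49°C

49°C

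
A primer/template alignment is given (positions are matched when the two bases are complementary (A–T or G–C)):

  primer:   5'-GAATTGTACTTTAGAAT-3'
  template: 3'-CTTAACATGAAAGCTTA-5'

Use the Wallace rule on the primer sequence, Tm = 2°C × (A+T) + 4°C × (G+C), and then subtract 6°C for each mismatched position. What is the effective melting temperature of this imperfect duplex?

Primer base counts: A=6, T=7, G=3, C=1 → A+T=13, G+C=4
Perfect-match Tm = 2(13) + 4(4) = 26 + 16 = 42°C
Mismatches (positions where the bases are not complementary): 1 (at position 13)
Effective Tm = 42 − 1×6 = 42 − 6 = 36°C

36°C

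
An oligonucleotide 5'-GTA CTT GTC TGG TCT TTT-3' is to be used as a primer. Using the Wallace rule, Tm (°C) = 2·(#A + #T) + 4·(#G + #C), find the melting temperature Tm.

50°C

Counting bases: A=1, C=3, T=10, G=4
So N_AT = 11 and N_GC = 7.
Tm = 4·7 + 2·11 = 28 + 22 = 50°C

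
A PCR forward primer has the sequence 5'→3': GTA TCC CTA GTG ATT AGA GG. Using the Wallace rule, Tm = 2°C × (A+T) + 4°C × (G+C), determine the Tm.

Counting bases: T=6, C=3, G=6, A=5
So N_AT = 11 and N_GC = 9.
Tm = 2(11) + 4(9) = 22 + 36 = 58°C

58°C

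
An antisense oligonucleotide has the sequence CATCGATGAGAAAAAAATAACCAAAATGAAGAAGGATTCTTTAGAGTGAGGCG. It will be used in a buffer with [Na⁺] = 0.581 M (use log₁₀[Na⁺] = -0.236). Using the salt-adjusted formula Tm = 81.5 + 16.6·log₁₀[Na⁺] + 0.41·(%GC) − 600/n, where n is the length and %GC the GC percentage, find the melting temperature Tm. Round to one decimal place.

81.0°C

Length n = 53. Base counts: A=24, G=13, T=10, C=6
G+C = 19, so %GC = 19/53 × 100 = 35.849%
Salt term: 16.6 × (-0.236) = -3.918
GC term: 0.41 × 35.849 = 14.698; length term: −600/53 = −11.321
Tm = 81.5 + (-3.918) + 14.698 − 11.321 = 80.959 → 81.0°C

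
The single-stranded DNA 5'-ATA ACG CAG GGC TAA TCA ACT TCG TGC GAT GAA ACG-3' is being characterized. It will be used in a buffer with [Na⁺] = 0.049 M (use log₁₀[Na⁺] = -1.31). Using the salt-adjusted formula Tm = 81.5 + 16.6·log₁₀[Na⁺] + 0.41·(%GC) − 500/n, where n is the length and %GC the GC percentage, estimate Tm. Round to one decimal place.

65.2°C

Length n = 36. A=12, C=8, G=9, T=7
G+C = 17, so %GC = 17/36 × 100 = 47.222%
Salt term: 16.6 × (-1.31) = -21.746
GC term: 0.41 × 47.222 = 19.361; length term: −500/36 = −13.889
Tm = 81.5 + (-21.746) + 19.361 − 13.889 = 65.226 → 65.2°C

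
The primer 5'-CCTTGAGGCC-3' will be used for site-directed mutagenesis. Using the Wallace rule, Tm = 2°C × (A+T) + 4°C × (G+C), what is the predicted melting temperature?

34°C

T=2, C=4, G=3, A=1
A+T = 3, G+C = 7
Tm = 2×3 + 4×7 = 34°C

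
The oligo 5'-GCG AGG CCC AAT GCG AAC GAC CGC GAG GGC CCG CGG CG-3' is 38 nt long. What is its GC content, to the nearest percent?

79%

Counting bases: T=1, C=14, A=7, G=16
G+C = 16 + 14 = 30 out of 38 bases
%GC = 30/38 × 100 = 78.95% ≈ 79%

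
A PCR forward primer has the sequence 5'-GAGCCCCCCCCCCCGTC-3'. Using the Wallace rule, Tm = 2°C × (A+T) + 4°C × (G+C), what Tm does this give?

64°C

Counting bases: G=3, T=1, A=1, C=12
So N_AT = 2 and N_GC = 15.
Tm = 2(2) + 4(15) = 4 + 60 = 64°C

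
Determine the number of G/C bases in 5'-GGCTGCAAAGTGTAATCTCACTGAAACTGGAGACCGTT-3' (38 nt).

A=11, G=10, C=8, T=9
Total G or C: 10 + 8 = 18

18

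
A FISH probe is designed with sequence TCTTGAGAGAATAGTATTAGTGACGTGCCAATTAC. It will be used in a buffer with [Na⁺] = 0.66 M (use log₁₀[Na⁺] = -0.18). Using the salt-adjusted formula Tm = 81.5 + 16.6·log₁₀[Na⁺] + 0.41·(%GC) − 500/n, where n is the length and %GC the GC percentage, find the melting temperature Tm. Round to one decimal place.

79.5°C

Length n = 35. Scanning the sequence gives A=11, T=11, C=5, G=8.
G+C = 13, so %GC = 13/35 × 100 = 37.143%
Salt term: 16.6 × (-0.18) = -2.988
GC term: 0.41 × 37.143 = 15.229; length term: −500/35 = −14.286
Tm = 81.5 + (-2.988) + 15.229 − 14.286 = 79.455 → 79.5°C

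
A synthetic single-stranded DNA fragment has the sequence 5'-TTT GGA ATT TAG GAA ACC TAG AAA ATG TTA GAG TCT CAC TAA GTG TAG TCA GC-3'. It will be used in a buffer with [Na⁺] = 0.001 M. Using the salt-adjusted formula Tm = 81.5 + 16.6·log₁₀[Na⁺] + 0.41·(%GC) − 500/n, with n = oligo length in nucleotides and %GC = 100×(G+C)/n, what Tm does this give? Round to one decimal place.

Length n = 53. Counting bases: T=16, C=7, A=18, G=12
G+C = 19, so %GC = 19/53 × 100 = 35.849%
Salt term: 16.6 × (-3) = -49.8
GC term: 0.41 × 35.849 = 14.698; length term: −500/53 = −9.434
Tm = 81.5 + (-49.8) + 14.698 − 9.434 = 36.964 → 37.0°C

37.0°C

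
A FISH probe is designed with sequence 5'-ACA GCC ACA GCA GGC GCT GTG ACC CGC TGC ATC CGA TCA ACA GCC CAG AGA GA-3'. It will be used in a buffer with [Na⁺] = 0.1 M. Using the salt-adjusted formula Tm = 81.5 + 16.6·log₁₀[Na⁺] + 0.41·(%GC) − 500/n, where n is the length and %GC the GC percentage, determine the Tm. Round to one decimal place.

Length n = 53. Scanning the sequence gives G=14, A=15, C=19, T=5.
G+C = 33, so %GC = 33/53 × 100 = 62.264%
Salt term: 16.6 × (-1) = -16.6
GC term: 0.41 × 62.264 = 25.528; length term: −500/53 = −9.434
Tm = 81.5 + (-16.6) + 25.528 − 9.434 = 80.994 → 81.0°C

81.0°C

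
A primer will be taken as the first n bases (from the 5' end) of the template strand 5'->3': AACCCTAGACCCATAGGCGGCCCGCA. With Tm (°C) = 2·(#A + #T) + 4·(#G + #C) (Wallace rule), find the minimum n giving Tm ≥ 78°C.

First 23 bases: AACCCTAGACCCATAGGCGGCCC → Tm = 76°C (< 78°C)
First 24 bases: AACCCTAGACCCATAGGCGGCCCG → Tm = 80°C (≥ 78°C)
Since every base adds ≥2°C, Tm only increases with n, so the threshold is first crossed at n = 24.

n = 24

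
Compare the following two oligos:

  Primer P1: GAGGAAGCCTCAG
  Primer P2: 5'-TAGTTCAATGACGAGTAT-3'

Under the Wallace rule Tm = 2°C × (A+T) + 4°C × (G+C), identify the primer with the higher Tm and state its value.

Primer P2, 48°C

Primer P1: A+T=5, G+C=8 → Tm = 2(5)+4(8) = 42°C
Primer P2: A+T=12, G+C=6 → Tm = 2(12)+4(6) = 48°C
42°C vs 48°C → primer P2 is higher.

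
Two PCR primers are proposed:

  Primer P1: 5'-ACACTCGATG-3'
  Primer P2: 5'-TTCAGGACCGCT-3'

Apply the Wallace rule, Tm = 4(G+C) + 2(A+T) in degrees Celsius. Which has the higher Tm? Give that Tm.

Primer P2, 38°C

Primer P1: A+T=5, G+C=5 → Tm = 2(5)+4(5) = 30°C
Primer P2: A+T=5, G+C=7 → Tm = 2(5)+4(7) = 38°C
30°C vs 38°C → primer P2 is higher.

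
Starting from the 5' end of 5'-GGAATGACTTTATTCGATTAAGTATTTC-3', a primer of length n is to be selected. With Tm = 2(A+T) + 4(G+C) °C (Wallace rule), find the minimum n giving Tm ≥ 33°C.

n = 13

First 12 bases: GGAATGACTTTA → Tm = 32°C (< 33°C)
First 13 bases: GGAATGACTTTAT → Tm = 34°C (≥ 33°C)
Each additional base adds 2°C (A/T) or 4°C (G/C), so Tm is non-decreasing in n; n = 13 is the first length to reach 33°C.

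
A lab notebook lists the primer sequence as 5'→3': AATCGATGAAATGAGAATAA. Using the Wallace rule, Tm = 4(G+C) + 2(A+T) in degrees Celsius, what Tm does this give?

Scanning the sequence gives C=1, G=4, T=4, A=11.
So N_AT = 15 and N_GC = 5.
Tm = 2(15) + 4(5) = 30 + 20 = 50°C

50°C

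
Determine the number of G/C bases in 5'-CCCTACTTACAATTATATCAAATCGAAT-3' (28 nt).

8

G=1, C=7, A=11, T=9
G+C = 1 + 7 = 8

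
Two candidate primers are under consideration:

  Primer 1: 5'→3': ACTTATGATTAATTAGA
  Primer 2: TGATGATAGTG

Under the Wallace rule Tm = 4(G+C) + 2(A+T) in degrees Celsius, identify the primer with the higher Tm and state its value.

Primer 1, 40°C

Primer 1: A+T=14, G+C=3 → Tm = 2(14)+4(3) = 40°C
Primer 2: A+T=7, G+C=4 → Tm = 2(7)+4(4) = 30°C
40°C vs 30°C → primer 1 is higher.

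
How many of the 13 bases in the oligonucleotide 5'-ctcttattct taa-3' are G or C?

3

A=3, C=3, T=7, G=0
Total G or C: 0 + 3 = 3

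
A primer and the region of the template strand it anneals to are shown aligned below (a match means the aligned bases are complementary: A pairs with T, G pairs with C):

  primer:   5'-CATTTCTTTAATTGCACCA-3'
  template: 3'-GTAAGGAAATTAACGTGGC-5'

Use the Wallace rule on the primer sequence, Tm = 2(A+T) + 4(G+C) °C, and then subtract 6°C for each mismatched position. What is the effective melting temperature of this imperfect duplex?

Primer base counts: A=5, T=8, G=1, C=5 → A+T=13, G+C=6
Perfect-match Tm = 2(13) + 4(6) = 26 + 24 = 50°C
Mismatches (positions where the bases are not complementary): 2 (at positions 5, 19)
Effective Tm = 50 − 2×6 = 50 − 12 = 38°C

38°C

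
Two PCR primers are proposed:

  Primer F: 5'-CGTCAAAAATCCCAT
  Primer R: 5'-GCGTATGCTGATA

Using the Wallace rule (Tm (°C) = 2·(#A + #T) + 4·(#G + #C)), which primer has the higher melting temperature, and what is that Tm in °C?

Primer F: A+T=9, G+C=6 → Tm = 2(9)+4(6) = 42°C
Primer R: A+T=7, G+C=6 → Tm = 2(7)+4(6) = 38°C
42°C vs 38°C → primer F is higher.

Primer F, 42°C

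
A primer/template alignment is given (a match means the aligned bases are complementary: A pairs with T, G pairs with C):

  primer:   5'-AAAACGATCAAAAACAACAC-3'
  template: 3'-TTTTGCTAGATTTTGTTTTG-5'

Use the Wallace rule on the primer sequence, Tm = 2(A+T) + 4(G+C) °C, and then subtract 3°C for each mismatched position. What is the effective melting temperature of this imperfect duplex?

Primer base counts: A=13, T=1, G=1, C=5 → A+T=14, G+C=6
Perfect-match Tm = 2(14) + 4(6) = 28 + 24 = 52°C
Mismatches (positions where the bases are not complementary): 2 (at positions 10, 18)
Effective Tm = 52 − 2×3 = 52 − 6 = 46°C

46°C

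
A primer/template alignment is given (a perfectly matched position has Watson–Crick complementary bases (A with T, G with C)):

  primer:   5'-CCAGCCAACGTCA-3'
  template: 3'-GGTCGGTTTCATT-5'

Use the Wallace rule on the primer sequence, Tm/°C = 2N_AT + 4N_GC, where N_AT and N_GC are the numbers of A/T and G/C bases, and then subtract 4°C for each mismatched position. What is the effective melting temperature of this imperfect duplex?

Primer base counts: A=4, T=1, G=2, C=6 → A+T=5, G+C=8
Perfect-match Tm = 2(5) + 4(8) = 10 + 32 = 42°C
Mismatches (positions where the bases are not complementary): 2 (at positions 9, 12)
Effective Tm = 42 − 2×4 = 42 − 8 = 34°C

34°C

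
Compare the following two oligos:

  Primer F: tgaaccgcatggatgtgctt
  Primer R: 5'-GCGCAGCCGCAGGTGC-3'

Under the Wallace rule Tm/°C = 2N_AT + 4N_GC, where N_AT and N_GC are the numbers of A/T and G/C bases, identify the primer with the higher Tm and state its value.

Primer F, 60°C

Primer F: A+T=10, G+C=10 → Tm = 2(10)+4(10) = 60°C
Primer R: A+T=3, G+C=13 → Tm = 2(3)+4(13) = 58°C
60°C vs 58°C → primer F is higher.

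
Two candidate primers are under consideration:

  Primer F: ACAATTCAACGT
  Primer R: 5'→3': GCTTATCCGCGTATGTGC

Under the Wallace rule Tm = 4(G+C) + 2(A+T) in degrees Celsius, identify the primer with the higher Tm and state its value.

Primer R, 56°C

Primer F: A+T=8, G+C=4 → Tm = 2(8)+4(4) = 32°C
Primer R: A+T=8, G+C=10 → Tm = 2(8)+4(10) = 56°C
32°C vs 56°C → primer R is higher.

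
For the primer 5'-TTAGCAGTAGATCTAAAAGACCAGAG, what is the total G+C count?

10

Base counts: G=6, C=4, T=5, A=11
G+C = 6 + 4 = 10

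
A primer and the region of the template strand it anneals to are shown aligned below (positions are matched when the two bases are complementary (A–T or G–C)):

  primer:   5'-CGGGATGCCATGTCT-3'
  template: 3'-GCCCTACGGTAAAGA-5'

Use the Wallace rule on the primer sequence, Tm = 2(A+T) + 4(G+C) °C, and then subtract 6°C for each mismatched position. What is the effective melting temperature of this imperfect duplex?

Primer base counts: A=2, T=4, G=5, C=4 → A+T=6, G+C=9
Perfect-match Tm = 2(6) + 4(9) = 12 + 36 = 48°C
Mismatches (positions where the bases are not complementary): 1 (at position 12)
Effective Tm = 48 − 1×6 = 48 − 6 = 42°C

42°C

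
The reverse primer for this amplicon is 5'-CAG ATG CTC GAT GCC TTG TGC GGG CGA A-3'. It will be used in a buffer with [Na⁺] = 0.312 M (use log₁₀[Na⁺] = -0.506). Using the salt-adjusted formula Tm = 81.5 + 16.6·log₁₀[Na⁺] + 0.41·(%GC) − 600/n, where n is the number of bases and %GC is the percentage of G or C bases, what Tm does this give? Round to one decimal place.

Length n = 28. Counting bases: A=5, G=10, T=6, C=7
G+C = 17, so %GC = 17/28 × 100 = 60.714%
Salt term: 16.6 × (-0.506) = -8.4
GC term: 0.41 × 60.714 = 24.893; length term: −600/28 = −21.429
Tm = 81.5 + (-8.4) + 24.893 − 21.429 = 76.564 → 76.6°C

76.6°C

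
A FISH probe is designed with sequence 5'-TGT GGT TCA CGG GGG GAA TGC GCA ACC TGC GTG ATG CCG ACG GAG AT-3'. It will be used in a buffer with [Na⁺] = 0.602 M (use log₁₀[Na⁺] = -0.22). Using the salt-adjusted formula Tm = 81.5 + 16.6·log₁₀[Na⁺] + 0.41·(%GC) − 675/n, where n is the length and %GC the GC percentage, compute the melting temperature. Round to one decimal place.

88.8°C

Length n = 47. Counting bases: C=10, T=9, A=9, G=19
G+C = 29, so %GC = 29/47 × 100 = 61.702%
Salt term: 16.6 × (-0.22) = -3.652
GC term: 0.41 × 61.702 = 25.298; length term: −675/47 = −14.362
Tm = 81.5 + (-3.652) + 25.298 − 14.362 = 88.784 → 88.8°C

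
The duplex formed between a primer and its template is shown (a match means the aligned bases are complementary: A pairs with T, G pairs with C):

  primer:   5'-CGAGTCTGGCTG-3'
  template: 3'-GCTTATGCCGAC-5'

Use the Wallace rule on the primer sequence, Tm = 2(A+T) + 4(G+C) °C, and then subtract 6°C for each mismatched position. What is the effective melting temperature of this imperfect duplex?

Primer base counts: A=1, T=3, G=5, C=3 → A+T=4, G+C=8
Perfect-match Tm = 2(4) + 4(8) = 8 + 32 = 40°C
Mismatches (positions where the bases are not complementary): 3 (at positions 4, 6, 7)
Effective Tm = 40 − 3×6 = 40 − 18 = 22°C

22°C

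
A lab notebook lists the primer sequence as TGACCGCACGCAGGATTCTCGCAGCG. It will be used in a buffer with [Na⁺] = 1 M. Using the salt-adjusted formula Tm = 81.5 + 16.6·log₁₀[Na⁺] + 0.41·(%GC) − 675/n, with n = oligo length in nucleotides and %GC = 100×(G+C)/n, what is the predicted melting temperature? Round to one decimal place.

82.3°C

Length n = 26. A=5, C=9, G=8, T=4
G+C = 17, so %GC = 17/26 × 100 = 65.385%
Salt term: 16.6 × (0) = 0
GC term: 0.41 × 65.385 = 26.808; length term: −675/26 = −25.962
Tm = 81.5 + (0) + 26.808 − 25.962 = 82.346 → 82.3°C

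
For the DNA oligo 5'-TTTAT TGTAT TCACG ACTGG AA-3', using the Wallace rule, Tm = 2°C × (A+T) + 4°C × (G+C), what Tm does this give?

58°C

Counting bases: A=6, T=9, C=3, G=4
A+T = 15, G+C = 7
Tm = 2×15 + 4×7 = 58°C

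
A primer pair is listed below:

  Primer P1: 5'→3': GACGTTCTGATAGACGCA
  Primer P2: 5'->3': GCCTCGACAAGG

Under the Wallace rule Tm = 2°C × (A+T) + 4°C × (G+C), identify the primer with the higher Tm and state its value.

Primer P1, 54°C

Primer P1: A+T=9, G+C=9 → Tm = 2(9)+4(9) = 54°C
Primer P2: A+T=4, G+C=8 → Tm = 2(4)+4(8) = 40°C
54°C vs 40°C → primer P1 is higher.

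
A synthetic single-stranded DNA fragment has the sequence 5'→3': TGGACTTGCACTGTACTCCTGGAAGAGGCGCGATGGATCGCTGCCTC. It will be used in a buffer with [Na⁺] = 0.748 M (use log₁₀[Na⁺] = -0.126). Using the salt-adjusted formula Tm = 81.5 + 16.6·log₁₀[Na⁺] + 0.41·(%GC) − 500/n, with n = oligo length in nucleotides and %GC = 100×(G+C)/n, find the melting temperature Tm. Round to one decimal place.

93.2°C

Length n = 47. Scanning the sequence gives C=13, G=15, A=8, T=11.
G+C = 28, so %GC = 28/47 × 100 = 59.574%
Salt term: 16.6 × (-0.126) = -2.092
GC term: 0.41 × 59.574 = 24.425; length term: −500/47 = −10.638
Tm = 81.5 + (-2.092) + 24.425 − 10.638 = 93.195 → 93.2°C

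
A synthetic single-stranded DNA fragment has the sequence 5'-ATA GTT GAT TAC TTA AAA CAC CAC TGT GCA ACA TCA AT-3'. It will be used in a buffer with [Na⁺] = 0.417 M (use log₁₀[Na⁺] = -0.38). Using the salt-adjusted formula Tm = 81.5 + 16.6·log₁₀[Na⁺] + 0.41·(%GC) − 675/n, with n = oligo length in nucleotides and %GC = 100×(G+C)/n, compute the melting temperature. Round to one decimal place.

70.4°C

Length n = 38. Scanning the sequence gives G=4, A=15, C=8, T=11.
G+C = 12, so %GC = 12/38 × 100 = 31.579%
Salt term: 16.6 × (-0.38) = -6.308
GC term: 0.41 × 31.579 = 12.947; length term: −675/38 = −17.763
Tm = 81.5 + (-6.308) + 12.947 − 17.763 = 70.376 → 70.4°C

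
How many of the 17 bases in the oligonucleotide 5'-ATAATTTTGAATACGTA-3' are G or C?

3

T=7, A=7, C=1, G=2
G+C = 2 + 1 = 3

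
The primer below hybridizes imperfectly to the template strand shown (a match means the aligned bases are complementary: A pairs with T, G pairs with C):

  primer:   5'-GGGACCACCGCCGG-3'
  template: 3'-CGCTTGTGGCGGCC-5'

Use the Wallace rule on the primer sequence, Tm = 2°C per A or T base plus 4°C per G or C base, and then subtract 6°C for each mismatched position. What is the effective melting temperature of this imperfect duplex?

40°C

Primer base counts: A=2, T=0, G=6, C=6 → A+T=2, G+C=12
Perfect-match Tm = 2(2) + 4(12) = 4 + 48 = 52°C
Mismatches (positions where the bases are not complementary): 2 (at positions 2, 5)
Effective Tm = 52 − 2×6 = 52 − 12 = 40°C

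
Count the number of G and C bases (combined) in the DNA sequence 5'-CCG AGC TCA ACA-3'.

7

Scanning the sequence gives G=2, T=1, A=4, C=5.
Total G or C: 2 + 5 = 7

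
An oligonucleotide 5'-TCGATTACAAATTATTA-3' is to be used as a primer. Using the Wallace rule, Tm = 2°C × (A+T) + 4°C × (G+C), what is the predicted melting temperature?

40°C

A=7, C=2, T=7, G=1
So N_AT = 14 and N_GC = 3.
Tm = 4·3 + 2·14 = 12 + 28 = 40°C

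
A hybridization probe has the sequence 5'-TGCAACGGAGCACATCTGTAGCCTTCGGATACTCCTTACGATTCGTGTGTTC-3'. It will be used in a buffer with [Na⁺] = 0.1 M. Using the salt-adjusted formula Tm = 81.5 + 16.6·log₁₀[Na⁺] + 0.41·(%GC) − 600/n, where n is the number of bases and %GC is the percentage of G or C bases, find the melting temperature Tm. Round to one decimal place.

Length n = 52. Base counts: C=14, A=10, T=16, G=12
G+C = 26, so %GC = 26/52 × 100 = 50%
Salt term: 16.6 × (-1) = -16.6
GC term: 0.41 × 50 = 20.5; length term: −600/52 = −11.538
Tm = 81.5 + (-16.6) + 20.5 − 11.538 = 73.862 → 73.9°C

73.9°C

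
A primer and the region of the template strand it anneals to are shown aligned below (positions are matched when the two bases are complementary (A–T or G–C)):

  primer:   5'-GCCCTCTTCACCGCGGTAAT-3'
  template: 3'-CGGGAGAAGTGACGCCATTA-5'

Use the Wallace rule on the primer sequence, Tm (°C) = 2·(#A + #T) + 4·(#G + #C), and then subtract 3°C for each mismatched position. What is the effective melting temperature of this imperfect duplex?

61°C

Primer base counts: A=3, T=5, G=4, C=8 → A+T=8, G+C=12
Perfect-match Tm = 2(8) + 4(12) = 16 + 48 = 64°C
Mismatches (positions where the bases are not complementary): 1 (at position 12)
Effective Tm = 64 − 1×3 = 64 − 3 = 61°C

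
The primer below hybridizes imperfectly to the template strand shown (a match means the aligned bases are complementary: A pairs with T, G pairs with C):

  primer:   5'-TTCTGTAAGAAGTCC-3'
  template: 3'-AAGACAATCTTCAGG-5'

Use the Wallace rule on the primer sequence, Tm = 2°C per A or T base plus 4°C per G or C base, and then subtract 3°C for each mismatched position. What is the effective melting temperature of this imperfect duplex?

Primer base counts: A=4, T=5, G=3, C=3 → A+T=9, G+C=6
Perfect-match Tm = 2(9) + 4(6) = 18 + 24 = 42°C
Mismatches (positions where the bases are not complementary): 1 (at position 7)
Effective Tm = 42 − 1×3 = 42 − 3 = 39°C

39°C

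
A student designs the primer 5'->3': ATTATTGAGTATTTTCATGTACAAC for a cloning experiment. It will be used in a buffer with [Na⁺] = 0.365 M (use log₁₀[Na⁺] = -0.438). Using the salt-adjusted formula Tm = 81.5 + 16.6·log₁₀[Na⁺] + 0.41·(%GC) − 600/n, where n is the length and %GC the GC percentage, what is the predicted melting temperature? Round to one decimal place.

60.1°C

Length n = 25. A=8, T=11, G=3, C=3
G+C = 6, so %GC = 6/25 × 100 = 24%
Salt term: 16.6 × (-0.438) = -7.271
GC term: 0.41 × 24 = 9.84; length term: −600/25 = −24
Tm = 81.5 + (-7.271) + 9.84 − 24 = 60.069 → 60.1°C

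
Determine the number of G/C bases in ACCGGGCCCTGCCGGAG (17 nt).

14

Scanning the sequence gives T=1, C=7, G=7, A=2.
Total G or C: 7 + 7 = 14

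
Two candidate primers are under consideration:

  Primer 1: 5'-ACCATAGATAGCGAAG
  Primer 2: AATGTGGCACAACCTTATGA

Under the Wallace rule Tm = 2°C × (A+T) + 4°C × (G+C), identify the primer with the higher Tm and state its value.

Primer 1: A+T=9, G+C=7 → Tm = 2(9)+4(7) = 46°C
Primer 2: A+T=12, G+C=8 → Tm = 2(12)+4(8) = 56°C
46°C vs 56°C → primer 2 is higher.

Primer 2, 56°C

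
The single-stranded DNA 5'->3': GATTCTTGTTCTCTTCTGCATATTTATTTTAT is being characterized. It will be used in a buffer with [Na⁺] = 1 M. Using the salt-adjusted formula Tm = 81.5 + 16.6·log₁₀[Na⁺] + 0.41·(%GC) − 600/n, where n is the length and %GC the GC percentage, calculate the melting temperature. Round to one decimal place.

73.0°C

Length n = 32. Base counts: A=5, T=19, C=5, G=3
G+C = 8, so %GC = 8/32 × 100 = 25%
Salt term: 16.6 × (0) = 0
GC term: 0.41 × 25 = 10.25; length term: −600/32 = −18.75
Tm = 81.5 + (0) + 10.25 − 18.75 = 73 → 73.0°C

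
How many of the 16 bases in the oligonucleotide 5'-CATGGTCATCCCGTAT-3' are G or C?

Counting bases: G=3, T=5, C=5, A=3
Total G or C: 3 + 5 = 8

8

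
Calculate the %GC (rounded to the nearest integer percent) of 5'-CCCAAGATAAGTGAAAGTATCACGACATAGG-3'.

42%

A=13, C=6, G=7, T=5
G+C = 7 + 6 = 13 out of 31 bases
%GC = 13/31 × 100 = 41.94% ≈ 42%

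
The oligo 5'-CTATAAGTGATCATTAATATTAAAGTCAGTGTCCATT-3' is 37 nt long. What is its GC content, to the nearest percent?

Base counts: A=13, T=14, G=5, C=5
G+C = 5 + 5 = 10 out of 37 bases
%GC = 10/37 × 100 = 27.03% ≈ 27%

27%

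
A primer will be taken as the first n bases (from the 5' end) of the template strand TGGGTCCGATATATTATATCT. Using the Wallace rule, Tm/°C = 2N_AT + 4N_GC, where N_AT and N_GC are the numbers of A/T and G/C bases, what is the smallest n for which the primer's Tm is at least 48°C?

First 17 bases: TGGGTCCGATATATTAT → Tm = 46°C (< 48°C)
First 18 bases: TGGGTCCGATATATTATA → Tm = 48°C (≥ 48°C)
Each additional base adds 2°C (A/T) or 4°C (G/C), so Tm is non-decreasing in n; n = 18 is the first length to reach 48°C.

n = 18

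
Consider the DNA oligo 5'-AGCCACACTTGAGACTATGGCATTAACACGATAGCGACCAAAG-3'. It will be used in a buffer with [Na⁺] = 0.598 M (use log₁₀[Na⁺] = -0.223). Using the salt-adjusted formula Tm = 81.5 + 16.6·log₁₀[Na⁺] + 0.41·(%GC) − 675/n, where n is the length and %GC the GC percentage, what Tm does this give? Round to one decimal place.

81.2°C

Length n = 43. Scanning the sequence gives G=9, C=11, A=16, T=7.
G+C = 20, so %GC = 20/43 × 100 = 46.512%
Salt term: 16.6 × (-0.223) = -3.702
GC term: 0.41 × 46.512 = 19.07; length term: −675/43 = −15.698
Tm = 81.5 + (-3.702) + 19.07 − 15.698 = 81.17 → 81.2°C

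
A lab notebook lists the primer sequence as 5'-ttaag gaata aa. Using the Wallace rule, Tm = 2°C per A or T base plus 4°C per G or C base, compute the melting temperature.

28°C

Scanning the sequence gives G=2, T=3, A=7, C=0.
AT pairs contribute 10, GC pairs contribute 2.
Tm = 2(10) + 4(2) = 20 + 8 = 28°C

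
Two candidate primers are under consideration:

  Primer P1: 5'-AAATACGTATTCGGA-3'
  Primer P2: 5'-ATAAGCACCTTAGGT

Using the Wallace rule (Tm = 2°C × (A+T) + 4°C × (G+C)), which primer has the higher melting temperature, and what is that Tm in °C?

Primer P2, 42°C

Primer P1: A+T=10, G+C=5 → Tm = 2(10)+4(5) = 40°C
Primer P2: A+T=9, G+C=6 → Tm = 2(9)+4(6) = 42°C
40°C vs 42°C → primer P2 is higher.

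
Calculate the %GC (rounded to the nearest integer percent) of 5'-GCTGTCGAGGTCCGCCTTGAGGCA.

67%

Counting bases: C=7, A=3, T=5, G=9
G+C = 9 + 7 = 16 out of 24 bases
%GC = 16/24 × 100 = 66.67% ≈ 67%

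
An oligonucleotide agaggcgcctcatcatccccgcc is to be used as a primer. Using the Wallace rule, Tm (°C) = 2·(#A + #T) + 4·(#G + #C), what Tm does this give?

Counting bases: C=11, T=3, G=5, A=4
AT pairs contribute 7, GC pairs contribute 16.
Tm = 4·16 + 2·7 = 64 + 14 = 78°C

78°C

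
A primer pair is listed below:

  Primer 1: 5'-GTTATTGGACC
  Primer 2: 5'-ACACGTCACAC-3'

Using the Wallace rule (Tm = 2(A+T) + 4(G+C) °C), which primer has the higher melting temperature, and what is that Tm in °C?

Primer 1: A+T=6, G+C=5 → Tm = 2(6)+4(5) = 32°C
Primer 2: A+T=5, G+C=6 → Tm = 2(5)+4(6) = 34°C
32°C vs 34°C → primer 2 is higher.

Primer 2, 34°C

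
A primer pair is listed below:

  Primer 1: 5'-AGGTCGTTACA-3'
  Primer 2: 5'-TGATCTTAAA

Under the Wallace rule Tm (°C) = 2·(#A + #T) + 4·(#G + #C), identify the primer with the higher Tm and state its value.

Primer 1, 32°C

Primer 1: A+T=6, G+C=5 → Tm = 2(6)+4(5) = 32°C
Primer 2: A+T=8, G+C=2 → Tm = 2(8)+4(2) = 24°C
32°C vs 24°C → primer 1 is higher.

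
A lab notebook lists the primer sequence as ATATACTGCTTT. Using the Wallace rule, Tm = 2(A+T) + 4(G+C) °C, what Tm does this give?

30°C

G=1, C=2, T=6, A=3
So N_AT = 9 and N_GC = 3.
Tm = 2×9 + 4×3 = 30°C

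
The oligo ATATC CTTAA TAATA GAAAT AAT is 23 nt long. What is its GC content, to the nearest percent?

13%

Counting bases: T=8, A=12, G=1, C=2
G+C = 1 + 2 = 3 out of 23 bases
%GC = 3/23 × 100 = 13.04% ≈ 13%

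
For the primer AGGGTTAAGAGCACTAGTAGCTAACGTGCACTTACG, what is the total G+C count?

Scanning the sequence gives A=11, C=7, T=8, G=10.
G+C = 10 + 7 = 17

17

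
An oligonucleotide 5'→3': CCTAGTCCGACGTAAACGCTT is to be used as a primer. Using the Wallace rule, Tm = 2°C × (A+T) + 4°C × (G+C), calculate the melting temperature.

Scanning the sequence gives A=5, C=7, T=5, G=4.
So N_AT = 10 and N_GC = 11.
Tm = 2×10 + 4×11 = 64°C

64°C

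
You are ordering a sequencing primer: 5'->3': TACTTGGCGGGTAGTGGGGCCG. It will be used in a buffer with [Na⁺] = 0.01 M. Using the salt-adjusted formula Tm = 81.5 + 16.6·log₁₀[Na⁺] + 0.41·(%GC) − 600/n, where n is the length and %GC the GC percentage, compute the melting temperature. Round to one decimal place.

49.0°C

Length n = 22. Base counts: C=4, G=11, T=5, A=2
G+C = 15, so %GC = 15/22 × 100 = 68.182%
Salt term: 16.6 × (-2) = -33.2
GC term: 0.41 × 68.182 = 27.955; length term: −600/22 = −27.273
Tm = 81.5 + (-33.2) + 27.955 − 27.273 = 48.982 → 49.0°C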